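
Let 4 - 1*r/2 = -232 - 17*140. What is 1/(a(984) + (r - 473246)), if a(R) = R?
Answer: -1/467030 ≈ -2.1412e-6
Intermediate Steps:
r = 5232 (r = 8 - 2*(-232 - 17*140) = 8 - 2*(-232 - 2380) = 8 - 2*(-2612) = 8 + 5224 = 5232)
1/(a(984) + (r - 473246)) = 1/(984 + (5232 - 473246)) = 1/(984 - 468014) = 1/(-467030) = -1/467030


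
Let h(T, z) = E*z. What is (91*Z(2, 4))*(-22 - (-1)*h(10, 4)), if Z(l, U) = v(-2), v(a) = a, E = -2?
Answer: 5460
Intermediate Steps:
Z(l, U) = -2
h(T, z) = -2*z
(91*Z(2, 4))*(-22 - (-1)*h(10, 4)) = (91*(-2))*(-22 - (-1)*(-2*4)) = -182*(-22 - (-1)*(-8)) = -182*(-22 - 1*8) = -182*(-22 - 8) = -182*(-30) = 5460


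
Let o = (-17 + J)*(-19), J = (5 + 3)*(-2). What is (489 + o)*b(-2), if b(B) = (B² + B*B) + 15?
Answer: 25668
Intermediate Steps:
J = -16 (J = 8*(-2) = -16)
b(B) = 15 + 2*B² (b(B) = (B² + B²) + 15 = 2*B² + 15 = 15 + 2*B²)
o = 627 (o = (-17 - 16)*(-19) = -33*(-19) = 627)
(489 + o)*b(-2) = (489 + 627)*(15 + 2*(-2)²) = 1116*(15 + 2*4) = 1116*(15 + 8) = 1116*23 = 25668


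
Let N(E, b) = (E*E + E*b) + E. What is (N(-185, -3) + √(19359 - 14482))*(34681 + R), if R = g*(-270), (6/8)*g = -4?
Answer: 1249605995 + 36121*√4877 ≈ 1.2521e+9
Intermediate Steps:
g = -16/3 (g = (4/3)*(-4) = -16/3 ≈ -5.3333)
N(E, b) = E + E² + E*b (N(E, b) = (E² + E*b) + E = E + E² + E*b)
R = 1440 (R = -16/3*(-270) = 1440)
(N(-185, -3) + √(19359 - 14482))*(34681 + R) = (-185*(1 - 185 - 3) + √(19359 - 14482))*(34681 + 1440) = (-185*(-187) + √4877)*36121 = (34595 + √4877)*36121 = 1249605995 + 36121*√4877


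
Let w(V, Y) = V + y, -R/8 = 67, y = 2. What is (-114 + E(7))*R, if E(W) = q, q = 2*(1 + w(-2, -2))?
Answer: 60032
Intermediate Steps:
R = -536 (R = -8*67 = -536)
w(V, Y) = 2 + V (w(V, Y) = V + 2 = 2 + V)
q = 2 (q = 2*(1 + (2 - 2)) = 2*(1 + 0) = 2*1 = 2)
E(W) = 2
(-114 + E(7))*R = (-114 + 2)*(-536) = -112*(-536) = 60032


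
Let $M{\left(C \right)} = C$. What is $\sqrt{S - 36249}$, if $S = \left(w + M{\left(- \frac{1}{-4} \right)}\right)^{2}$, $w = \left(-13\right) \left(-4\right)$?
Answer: $\frac{i \sqrt{536303}}{4} \approx 183.08 i$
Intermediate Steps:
$w = 52$
$S = \frac{43681}{16}$ ($S = \left(52 - \frac{1}{-4}\right)^{2} = \left(52 - - \frac{1}{4}\right)^{2} = \left(52 + \frac{1}{4}\right)^{2} = \left(\frac{209}{4}\right)^{2} = \frac{43681}{16} \approx 2730.1$)
$\sqrt{S - 36249} = \sqrt{\frac{43681}{16} - 36249} = \sqrt{- \frac{536303}{16}} = \frac{i \sqrt{536303}}{4}$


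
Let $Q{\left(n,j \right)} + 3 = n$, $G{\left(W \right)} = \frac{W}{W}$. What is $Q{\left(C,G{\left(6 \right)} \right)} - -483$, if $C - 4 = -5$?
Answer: $479$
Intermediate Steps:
$C = -1$ ($C = 4 - 5 = -1$)
$G{\left(W \right)} = 1$
$Q{\left(n,j \right)} = -3 + n$
$Q{\left(C,G{\left(6 \right)} \right)} - -483 = \left(-3 - 1\right) - -483 = -4 + 483 = 479$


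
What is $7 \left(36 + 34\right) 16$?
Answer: $7840$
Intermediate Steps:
$7 \left(36 + 34\right) 16 = 7 \cdot 70 \cdot 16 = 7 \cdot 1120 = 7840$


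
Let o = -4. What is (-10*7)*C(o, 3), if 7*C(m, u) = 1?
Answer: -10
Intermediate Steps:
C(m, u) = ⅐ (C(m, u) = (⅐)*1 = ⅐)
(-10*7)*C(o, 3) = -10*7*(⅐) = -70*⅐ = -10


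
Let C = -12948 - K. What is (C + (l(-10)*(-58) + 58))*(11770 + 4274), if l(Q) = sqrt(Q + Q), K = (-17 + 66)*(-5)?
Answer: -202876380 - 1861104*I*sqrt(5) ≈ -2.0288e+8 - 4.1616e+6*I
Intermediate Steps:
K = -245 (K = 49*(-5) = -245)
l(Q) = sqrt(2)*sqrt(Q) (l(Q) = sqrt(2*Q) = sqrt(2)*sqrt(Q))
C = -12703 (C = -12948 - 1*(-245) = -12948 + 245 = -12703)
(C + (l(-10)*(-58) + 58))*(11770 + 4274) = (-12703 + ((sqrt(2)*sqrt(-10))*(-58) + 58))*(11770 + 4274) = (-12703 + ((sqrt(2)*(I*sqrt(10)))*(-58) + 58))*16044 = (-12703 + ((2*I*sqrt(5))*(-58) + 58))*16044 = (-12703 + (-116*I*sqrt(5) + 58))*16044 = (-12703 + (58 - 116*I*sqrt(5)))*16044 = (-12645 - 116*I*sqrt(5))*16044 = -202876380 - 1861104*I*sqrt(5)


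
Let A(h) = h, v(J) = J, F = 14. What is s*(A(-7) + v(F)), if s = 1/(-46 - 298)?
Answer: -7/344 ≈ -0.020349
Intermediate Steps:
s = -1/344 (s = 1/(-344) = -1/344 ≈ -0.0029070)
s*(A(-7) + v(F)) = -(-7 + 14)/344 = -1/344*7 = -7/344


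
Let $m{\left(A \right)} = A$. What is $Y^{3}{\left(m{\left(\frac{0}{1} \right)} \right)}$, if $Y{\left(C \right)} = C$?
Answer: $0$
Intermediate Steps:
$Y^{3}{\left(m{\left(\frac{0}{1} \right)} \right)} = \left(\frac{0}{1}\right)^{3} = \left(0 \cdot 1\right)^{3} = 0^{3} = 0$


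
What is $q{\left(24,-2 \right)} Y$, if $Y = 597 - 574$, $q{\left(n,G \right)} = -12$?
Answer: $-276$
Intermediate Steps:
$Y = 23$
$q{\left(24,-2 \right)} Y = \left(-12\right) 23 = -276$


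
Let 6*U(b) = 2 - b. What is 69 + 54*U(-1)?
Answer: 96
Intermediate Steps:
U(b) = ⅓ - b/6 (U(b) = (2 - b)/6 = ⅓ - b/6)
69 + 54*U(-1) = 69 + 54*(⅓ - ⅙*(-1)) = 69 + 54*(⅓ + ⅙) = 69 + 54*(½) = 69 + 27 = 96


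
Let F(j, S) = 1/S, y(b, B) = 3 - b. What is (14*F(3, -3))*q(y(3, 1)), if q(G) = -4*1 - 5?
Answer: 42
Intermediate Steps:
q(G) = -9 (q(G) = -4 - 5 = -9)
(14*F(3, -3))*q(y(3, 1)) = (14/(-3))*(-9) = (14*(-⅓))*(-9) = -14/3*(-9) = 42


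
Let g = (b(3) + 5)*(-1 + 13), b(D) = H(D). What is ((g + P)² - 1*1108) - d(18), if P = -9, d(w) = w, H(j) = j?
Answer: 6443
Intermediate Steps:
b(D) = D
g = 96 (g = (3 + 5)*(-1 + 13) = 8*12 = 96)
((g + P)² - 1*1108) - d(18) = ((96 - 9)² - 1*1108) - 1*18 = (87² - 1108) - 18 = (7569 - 1108) - 18 = 6461 - 18 = 6443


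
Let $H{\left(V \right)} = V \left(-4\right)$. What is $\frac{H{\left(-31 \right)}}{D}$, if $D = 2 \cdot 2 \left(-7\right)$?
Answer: $- \frac{31}{7} \approx -4.4286$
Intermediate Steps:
$H{\left(V \right)} = - 4 V$
$D = -28$ ($D = 4 \left(-7\right) = -28$)
$\frac{H{\left(-31 \right)}}{D} = \frac{\left(-4\right) \left(-31\right)}{-28} = 124 \left(- \frac{1}{28}\right) = - \frac{31}{7}$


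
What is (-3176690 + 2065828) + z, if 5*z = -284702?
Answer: -5839012/5 ≈ -1.1678e+6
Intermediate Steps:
z = -284702/5 (z = (⅕)*(-284702) = -284702/5 ≈ -56940.)
(-3176690 + 2065828) + z = (-3176690 + 2065828) - 284702/5 = -1110862 - 284702/5 = -5839012/5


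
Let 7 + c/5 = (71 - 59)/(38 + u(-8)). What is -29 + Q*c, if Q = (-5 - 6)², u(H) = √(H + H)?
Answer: -297478/73 - 1452*I/73 ≈ -4075.0 - 19.89*I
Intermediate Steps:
u(H) = √2*√H (u(H) = √(2*H) = √2*√H)
c = -35 + 3*(38 - 4*I)/73 (c = -35 + 5*((71 - 59)/(38 + √2*√(-8))) = -35 + 5*(12/(38 + √2*(2*I*√2))) = -35 + 5*(12/(38 + 4*I)) = -35 + 5*(12*((38 - 4*I)/1460)) = -35 + 5*(3*(38 - 4*I)/365) = -35 + 3*(38 - 4*I)/73 ≈ -33.438 - 0.16438*I)
Q = 121 (Q = (-11)² = 121)
-29 + Q*c = -29 + 121*(-2441/73 - 12*I/73) = -29 + (-295361/73 - 1452*I/73) = -297478/73 - 1452*I/73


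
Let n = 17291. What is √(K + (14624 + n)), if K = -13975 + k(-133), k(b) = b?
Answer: √17807 ≈ 133.44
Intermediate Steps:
K = -14108 (K = -13975 - 133 = -14108)
√(K + (14624 + n)) = √(-14108 + (14624 + 17291)) = √(-14108 + 31915) = √17807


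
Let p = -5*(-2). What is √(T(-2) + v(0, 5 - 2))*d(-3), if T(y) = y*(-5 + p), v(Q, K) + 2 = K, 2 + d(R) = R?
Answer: -15*I ≈ -15.0*I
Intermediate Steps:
d(R) = -2 + R
v(Q, K) = -2 + K
p = 10
T(y) = 5*y (T(y) = y*(-5 + 10) = y*5 = 5*y)
√(T(-2) + v(0, 5 - 2))*d(-3) = √(5*(-2) + (-2 + (5 - 2)))*(-2 - 3) = √(-10 + (-2 + 3))*(-5) = √(-10 + 1)*(-5) = √(-9)*(-5) = (3*I)*(-5) = -15*I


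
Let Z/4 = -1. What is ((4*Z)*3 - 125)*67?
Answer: -11591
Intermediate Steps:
Z = -4 (Z = 4*(-1) = -4)
((4*Z)*3 - 125)*67 = ((4*(-4))*3 - 125)*67 = (-16*3 - 125)*67 = (-48 - 125)*67 = -173*67 = -11591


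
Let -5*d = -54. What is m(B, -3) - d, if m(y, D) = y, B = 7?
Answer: -19/5 ≈ -3.8000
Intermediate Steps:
d = 54/5 (d = -⅕*(-54) = 54/5 ≈ 10.800)
m(B, -3) - d = 7 - 1*54/5 = 7 - 54/5 = -19/5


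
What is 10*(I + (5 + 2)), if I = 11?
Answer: 180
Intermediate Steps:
10*(I + (5 + 2)) = 10*(11 + (5 + 2)) = 10*(11 + 7) = 10*18 = 180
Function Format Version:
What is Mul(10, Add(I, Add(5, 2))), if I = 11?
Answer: 180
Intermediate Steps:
Mul(10, Add(I, Add(5, 2))) = Mul(10, Add(11, Add(5, 2))) = Mul(10, Add(11, 7)) = Mul(10, 18) = 180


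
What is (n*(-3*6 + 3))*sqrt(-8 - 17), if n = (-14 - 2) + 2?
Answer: 1050*I ≈ 1050.0*I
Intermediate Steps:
n = -14 (n = -16 + 2 = -14)
(n*(-3*6 + 3))*sqrt(-8 - 17) = (-14*(-3*6 + 3))*sqrt(-8 - 17) = (-14*(-18 + 3))*sqrt(-25) = (-14*(-15))*(5*I) = 210*(5*I) = 1050*I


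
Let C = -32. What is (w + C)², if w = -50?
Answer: 6724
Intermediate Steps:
(w + C)² = (-50 - 32)² = (-82)² = 6724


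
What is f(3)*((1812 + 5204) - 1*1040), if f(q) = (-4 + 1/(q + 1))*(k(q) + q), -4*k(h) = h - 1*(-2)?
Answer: -78435/2 ≈ -39218.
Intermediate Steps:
k(h) = -½ - h/4 (k(h) = -(h - 1*(-2))/4 = -(h + 2)/4 = -(2 + h)/4 = -½ - h/4)
f(q) = (-4 + 1/(1 + q))*(-½ + 3*q/4) (f(q) = (-4 + 1/(q + 1))*((-½ - q/4) + q) = (-4 + 1/(1 + q))*(-½ + 3*q/4))
f(3)*((1812 + 5204) - 1*1040) = ((6 - 1*3 - 12*3²)/(4*(1 + 3)))*((1812 + 5204) - 1*1040) = ((¼)*(6 - 3 - 12*9)/4)*(7016 - 1040) = ((¼)*(¼)*(6 - 3 - 108))*5976 = ((¼)*(¼)*(-105))*5976 = -105/16*5976 = -78435/2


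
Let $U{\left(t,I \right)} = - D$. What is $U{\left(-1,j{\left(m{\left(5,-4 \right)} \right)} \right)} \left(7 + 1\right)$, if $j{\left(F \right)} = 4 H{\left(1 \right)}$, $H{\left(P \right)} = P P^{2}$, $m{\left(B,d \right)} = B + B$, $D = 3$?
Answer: $-24$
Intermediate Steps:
$m{\left(B,d \right)} = 2 B$
$H{\left(P \right)} = P^{3}$
$j{\left(F \right)} = 4$ ($j{\left(F \right)} = 4 \cdot 1^{3} = 4 \cdot 1 = 4$)
$U{\left(t,I \right)} = -3$ ($U{\left(t,I \right)} = \left(-1\right) 3 = -3$)
$U{\left(-1,j{\left(m{\left(5,-4 \right)} \right)} \right)} \left(7 + 1\right) = - 3 \left(7 + 1\right) = \left(-3\right) 8 = -24$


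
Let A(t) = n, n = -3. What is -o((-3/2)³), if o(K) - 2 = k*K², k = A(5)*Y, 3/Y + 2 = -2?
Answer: -7073/256 ≈ -27.629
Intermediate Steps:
Y = -¾ (Y = 3/(-2 - 2) = 3/(-4) = 3*(-¼) = -¾ ≈ -0.75000)
A(t) = -3
k = 9/4 (k = -3*(-¾) = 9/4 ≈ 2.2500)
o(K) = 2 + 9*K²/4
-o((-3/2)³) = -(2 + 9*((-3/2)³)²/4) = -(2 + 9*(-27/8)²/4) = -(2 + (9/4)*(729/64)) = -(2 + 6561/256) = -1*7073/256 = -7073/256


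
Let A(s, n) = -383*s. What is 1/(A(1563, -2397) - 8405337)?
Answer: -1/9003966 ≈ -1.1106e-7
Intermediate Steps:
1/(A(1563, -2397) - 8405337) = 1/(-383*1563 - 8405337) = 1/(-598629 - 8405337) = 1/(-9003966) = -1/9003966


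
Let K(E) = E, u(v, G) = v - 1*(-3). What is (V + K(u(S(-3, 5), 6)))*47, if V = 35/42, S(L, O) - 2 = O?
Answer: 3055/6 ≈ 509.17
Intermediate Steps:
S(L, O) = 2 + O
u(v, G) = 3 + v (u(v, G) = v + 3 = 3 + v)
V = ⅚ (V = 35*(1/42) = ⅚ ≈ 0.83333)
(V + K(u(S(-3, 5), 6)))*47 = (⅚ + (3 + (2 + 5)))*47 = (⅚ + (3 + 7))*47 = (⅚ + 10)*47 = (65/6)*47 = 3055/6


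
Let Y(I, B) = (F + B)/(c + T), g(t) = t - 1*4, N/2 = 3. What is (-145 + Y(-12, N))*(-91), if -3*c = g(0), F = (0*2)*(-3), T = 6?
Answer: 144326/11 ≈ 13121.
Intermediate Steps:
N = 6 (N = 2*3 = 6)
F = 0 (F = 0*(-3) = 0)
g(t) = -4 + t (g(t) = t - 4 = -4 + t)
c = 4/3 (c = -(-4 + 0)/3 = -⅓*(-4) = 4/3 ≈ 1.3333)
Y(I, B) = 3*B/22 (Y(I, B) = (0 + B)/(4/3 + 6) = B/(22/3) = B*(3/22) = 3*B/22)
(-145 + Y(-12, N))*(-91) = (-145 + (3/22)*6)*(-91) = (-145 + 9/11)*(-91) = -1586/11*(-91) = 144326/11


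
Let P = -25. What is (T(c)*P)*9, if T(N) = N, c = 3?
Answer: -675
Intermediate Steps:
(T(c)*P)*9 = (3*(-25))*9 = -75*9 = -675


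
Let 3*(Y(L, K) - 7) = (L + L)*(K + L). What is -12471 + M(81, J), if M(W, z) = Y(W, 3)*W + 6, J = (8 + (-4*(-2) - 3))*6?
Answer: 355518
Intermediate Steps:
Y(L, K) = 7 + 2*L*(K + L)/3 (Y(L, K) = 7 + ((L + L)*(K + L))/3 = 7 + ((2*L)*(K + L))/3 = 7 + (2*L*(K + L))/3 = 7 + 2*L*(K + L)/3)
J = 78 (J = (8 + (8 - 3))*6 = (8 + 5)*6 = 13*6 = 78)
M(W, z) = 6 + W*(7 + 2*W + 2*W²/3) (M(W, z) = (7 + 2*W²/3 + (⅔)*3*W)*W + 6 = (7 + 2*W²/3 + 2*W)*W + 6 = (7 + 2*W + 2*W²/3)*W + 6 = W*(7 + 2*W + 2*W²/3) + 6 = 6 + W*(7 + 2*W + 2*W²/3))
-12471 + M(81, J) = -12471 + (6 + (⅓)*81*(21 + 2*81² + 6*81)) = -12471 + (6 + (⅓)*81*(21 + 2*6561 + 486)) = -12471 + (6 + (⅓)*81*(21 + 13122 + 486)) = -12471 + (6 + (⅓)*81*13629) = -12471 + (6 + 367983) = -12471 + 367989 = 355518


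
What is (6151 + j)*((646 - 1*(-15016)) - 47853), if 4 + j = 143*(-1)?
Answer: -193274764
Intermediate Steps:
j = -147 (j = -4 + 143*(-1) = -4 - 143 = -147)
(6151 + j)*((646 - 1*(-15016)) - 47853) = (6151 - 147)*((646 - 1*(-15016)) - 47853) = 6004*((646 + 15016) - 47853) = 6004*(15662 - 47853) = 6004*(-32191) = -193274764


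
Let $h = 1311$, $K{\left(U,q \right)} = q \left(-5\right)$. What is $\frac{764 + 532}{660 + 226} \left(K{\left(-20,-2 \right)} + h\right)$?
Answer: $\frac{856008}{443} \approx 1932.3$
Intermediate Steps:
$K{\left(U,q \right)} = - 5 q$
$\frac{764 + 532}{660 + 226} \left(K{\left(-20,-2 \right)} + h\right) = \frac{764 + 532}{660 + 226} \left(\left(-5\right) \left(-2\right) + 1311\right) = \frac{1296}{886} \left(10 + 1311\right) = 1296 \cdot \frac{1}{886} \cdot 1321 = \frac{648}{443} \cdot 1321 = \frac{856008}{443}$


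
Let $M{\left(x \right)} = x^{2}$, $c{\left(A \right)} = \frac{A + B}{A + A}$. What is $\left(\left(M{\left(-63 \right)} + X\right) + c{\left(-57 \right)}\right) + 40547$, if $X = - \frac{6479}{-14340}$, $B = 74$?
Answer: $\frac{12128911831}{272460} \approx 44516.0$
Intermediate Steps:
$X = \frac{6479}{14340}$ ($X = \left(-6479\right) \left(- \frac{1}{14340}\right) = \frac{6479}{14340} \approx 0.45181$)
$c{\left(A \right)} = \frac{74 + A}{2 A}$ ($c{\left(A \right)} = \frac{A + 74}{A + A} = \frac{74 + A}{2 A}$)
$\left(\left(M{\left(-63 \right)} + X\right) + c{\left(-57 \right)}\right) + 40547 = \left(\left(\left(-63\right)^{2} + \frac{6479}{14340}\right) + \frac{74 - 57}{2 \left(-57\right)}\right) + 40547 = \left(\left(3969 + \frac{6479}{14340}\right) + \frac{1}{2} \left(- \frac{1}{57}\right) 17\right) + 40547 = \left(\frac{56921939}{14340} - \frac{17}{114}\right) + 40547 = \frac{1081476211}{272460} + 40547 = \frac{12128911831}{272460}$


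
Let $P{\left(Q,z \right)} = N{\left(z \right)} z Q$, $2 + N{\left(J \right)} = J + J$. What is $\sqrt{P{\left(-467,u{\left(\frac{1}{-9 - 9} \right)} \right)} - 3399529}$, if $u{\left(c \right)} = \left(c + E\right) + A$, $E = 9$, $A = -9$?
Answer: $\frac{i \sqrt{1101465142}}{18} \approx 1843.8 i$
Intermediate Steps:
$N{\left(J \right)} = -2 + 2 J$ ($N{\left(J \right)} = -2 + \left(J + J\right) = -2 + 2 J$)
$u{\left(c \right)} = c$ ($u{\left(c \right)} = \left(c + 9\right) - 9 = \left(9 + c\right) - 9 = c$)
$P{\left(Q,z \right)} = Q z \left(-2 + 2 z\right)$ ($P{\left(Q,z \right)} = \left(-2 + 2 z\right) z Q = z \left(-2 + 2 z\right) Q = Q z \left(-2 + 2 z\right)$)
$\sqrt{P{\left(-467,u{\left(\frac{1}{-9 - 9} \right)} \right)} - 3399529} = \sqrt{2 \left(-467\right) \frac{1}{-9 - 9} \left(-1 + \frac{1}{-9 - 9}\right) - 3399529} = \sqrt{2 \left(-467\right) \frac{1}{-18} \left(-1 + \frac{1}{-18}\right) - 3399529} = \sqrt{2 \left(-467\right) \left(- \frac{1}{18}\right) \left(-1 - \frac{1}{18}\right) - 3399529} = \sqrt{2 \left(-467\right) \left(- \frac{1}{18}\right) \left(- \frac{19}{18}\right) - 3399529} = \sqrt{- \frac{8873}{162} - 3399529} = \sqrt{- \frac{550732571}{162}} = \frac{i \sqrt{1101465142}}{18}$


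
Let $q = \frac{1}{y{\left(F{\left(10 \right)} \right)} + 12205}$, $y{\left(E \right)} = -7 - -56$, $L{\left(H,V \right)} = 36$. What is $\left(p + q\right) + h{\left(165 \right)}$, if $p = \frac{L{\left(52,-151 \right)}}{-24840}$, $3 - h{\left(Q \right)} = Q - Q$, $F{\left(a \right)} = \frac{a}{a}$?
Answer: $\frac{6338554}{2113815} \approx 2.9986$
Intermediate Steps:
$F{\left(a \right)} = 1$
$h{\left(Q \right)} = 3$ ($h{\left(Q \right)} = 3 - \left(Q - Q\right) = 3 - 0 = 3 + 0 = 3$)
$y{\left(E \right)} = 49$ ($y{\left(E \right)} = -7 + 56 = 49$)
$p = - \frac{1}{690}$ ($p = \frac{36}{-24840} = 36 \left(- \frac{1}{24840}\right) = - \frac{1}{690} \approx -0.0014493$)
$q = \frac{1}{12254}$ ($q = \frac{1}{49 + 12205} = \frac{1}{12254} \approx 8.1606 \cdot 10^{-5}$)
$\left(p + q\right) + h{\left(165 \right)} = \left(- \frac{1}{690} + \frac{1}{12254}\right) + 3 = - \frac{2891}{2113815} + 3 = \frac{6338554}{2113815}$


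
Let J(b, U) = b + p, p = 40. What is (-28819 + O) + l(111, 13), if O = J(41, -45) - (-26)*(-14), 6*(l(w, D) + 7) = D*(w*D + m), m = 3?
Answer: -25976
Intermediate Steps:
l(w, D) = -7 + D*(3 + D*w)/6 (l(w, D) = -7 + (D*(w*D + 3))/6 = -7 + (D*(D*w + 3))/6 = -7 + (D*(3 + D*w))/6 = -7 + D*(3 + D*w)/6)
J(b, U) = 40 + b (J(b, U) = b + 40 = 40 + b)
O = -283 (O = (40 + 41) - (-26)*(-14) = 81 - 1*364 = 81 - 364 = -283)
(-28819 + O) + l(111, 13) = (-28819 - 283) + (-7 + (½)*13 + (⅙)*111*13²) = -29102 + (-7 + 13/2 + (⅙)*111*169) = -29102 + (-7 + 13/2 + 6253/2) = -29102 + 3126 = -25976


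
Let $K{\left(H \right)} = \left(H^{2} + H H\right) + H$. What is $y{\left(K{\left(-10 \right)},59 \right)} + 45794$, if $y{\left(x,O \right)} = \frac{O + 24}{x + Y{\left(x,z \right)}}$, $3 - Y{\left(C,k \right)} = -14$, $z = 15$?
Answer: $\frac{9479441}{207} \approx 45794.0$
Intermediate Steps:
$Y{\left(C,k \right)} = 17$ ($Y{\left(C,k \right)} = 3 - -14 = 3 + 14 = 17$)
$K{\left(H \right)} = H + 2 H^{2}$ ($K{\left(H \right)} = \left(H^{2} + H^{2}\right) + H = 2 H^{2} + H = H + 2 H^{2}$)
$y{\left(x,O \right)} = \frac{24 + O}{17 + x}$ ($y{\left(x,O \right)} = \frac{O + 24}{x + 17} = \frac{24 + O}{17 + x}$)
$y{\left(K{\left(-10 \right)},59 \right)} + 45794 = \frac{24 + 59}{17 - 10 \left(1 + 2 \left(-10\right)\right)} + 45794 = \frac{1}{17 - 10 \left(1 - 20\right)} 83 + 45794 = \frac{1}{17 - -190} \cdot 83 + 45794 = \frac{1}{17 + 190} \cdot 83 + 45794 = \frac{1}{207} \cdot 83 + 45794 = \frac{83}{207} + 45794 = \frac{9479441}{207}$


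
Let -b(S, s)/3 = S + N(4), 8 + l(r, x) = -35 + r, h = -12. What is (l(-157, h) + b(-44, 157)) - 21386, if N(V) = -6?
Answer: -21436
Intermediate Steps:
l(r, x) = -43 + r (l(r, x) = -8 + (-35 + r) = -43 + r)
b(S, s) = 18 - 3*S (b(S, s) = -3*(S - 6) = -3*(-6 + S) = 18 - 3*S)
(l(-157, h) + b(-44, 157)) - 21386 = ((-43 - 157) + (18 - 3*(-44))) - 21386 = (-200 + (18 + 132)) - 21386 = (-200 + 150) - 21386 = -50 - 21386 = -21436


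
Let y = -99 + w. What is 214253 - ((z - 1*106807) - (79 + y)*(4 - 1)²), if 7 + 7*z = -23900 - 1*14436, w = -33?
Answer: 2282424/7 ≈ 3.2606e+5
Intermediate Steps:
z = -38343/7 (z = -1 + (-23900 - 1*14436)/7 = -1 + (-23900 - 14436)/7 = -1 + (⅐)*(-38336) = -1 - 38336/7 = -38343/7 ≈ -5477.6)
y = -132 (y = -99 - 33 = -132)
214253 - ((z - 1*106807) - (79 + y)*(4 - 1)²) = 214253 - ((-38343/7 - 1*106807) - (79 - 132)*(4 - 1)²) = 214253 - ((-38343/7 - 106807) - (-53)*3²) = 214253 - (-785992/7 - (-53)*9) = 214253 - (-785992/7 - 1*(-477)) = 214253 - (-785992/7 + 477) = 214253 - 1*(-782653/7) = 214253 + 782653/7 = 2282424/7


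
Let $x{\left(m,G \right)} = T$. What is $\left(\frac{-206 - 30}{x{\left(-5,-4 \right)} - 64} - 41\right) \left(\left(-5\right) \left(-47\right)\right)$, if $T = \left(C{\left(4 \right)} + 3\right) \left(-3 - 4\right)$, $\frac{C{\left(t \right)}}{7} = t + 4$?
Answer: $- \frac{4540435}{477} \approx -9518.7$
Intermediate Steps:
$C{\left(t \right)} = 28 + 7 t$ ($C{\left(t \right)} = 7 \left(t + 4\right) = 7 \left(4 + t\right) = 28 + 7 t$)
$T = -413$ ($T = \left(\left(28 + 7 \cdot 4\right) + 3\right) \left(-3 - 4\right) = \left(\left(28 + 28\right) + 3\right) \left(-7\right) = \left(56 + 3\right) \left(-7\right) = 59 \left(-7\right) = -413$)
$x{\left(m,G \right)} = -413$
$\left(\frac{-206 - 30}{x{\left(-5,-4 \right)} - 64} - 41\right) \left(\left(-5\right) \left(-47\right)\right) = \left(\frac{-206 - 30}{-413 - 64} - 41\right) \left(\left(-5\right) \left(-47\right)\right) = \left(- \frac{236}{-477} - 41\right) 235 = \left(\left(-236\right) \left(- \frac{1}{477}\right) - 41\right) 235 = \left(\frac{236}{477} - 41\right) 235 = \left(- \frac{19321}{477}\right) 235 = - \frac{4540435}{477}$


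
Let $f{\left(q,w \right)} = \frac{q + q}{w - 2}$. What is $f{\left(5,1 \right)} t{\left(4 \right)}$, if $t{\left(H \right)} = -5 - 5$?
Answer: $100$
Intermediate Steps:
$t{\left(H \right)} = -10$
$f{\left(q,w \right)} = \frac{2 q}{-2 + w}$
$f{\left(5,1 \right)} t{\left(4 \right)} = 2 \cdot 5 \frac{1}{-2 + 1} \left(-10\right) = 2 \cdot 5 \frac{1}{-1} \left(-10\right) = 2 \cdot 5 \left(-1\right) \left(-10\right) = \left(-10\right) \left(-10\right) = 100$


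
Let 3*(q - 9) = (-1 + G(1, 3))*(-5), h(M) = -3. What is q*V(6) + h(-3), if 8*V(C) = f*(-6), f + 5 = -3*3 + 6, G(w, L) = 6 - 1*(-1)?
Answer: -9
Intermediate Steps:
G(w, L) = 7 (G(w, L) = 6 + 1 = 7)
f = -8 (f = -5 + (-3*3 + 6) = -5 + (-9 + 6) = -5 - 3 = -8)
V(C) = 6 (V(C) = (-8*(-6))/8 = (1/8)*48 = 6)
q = -1 (q = 9 + ((-1 + 7)*(-5))/3 = 9 + (6*(-5))/3 = 9 + (1/3)*(-30) = 9 - 10 = -1)
q*V(6) + h(-3) = -1*6 - 3 = -6 - 3 = -9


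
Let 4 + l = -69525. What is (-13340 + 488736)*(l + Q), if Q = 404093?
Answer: 159050387344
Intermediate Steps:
l = -69529 (l = -4 - 69525 = -69529)
(-13340 + 488736)*(l + Q) = (-13340 + 488736)*(-69529 + 404093) = 475396*334564 = 159050387344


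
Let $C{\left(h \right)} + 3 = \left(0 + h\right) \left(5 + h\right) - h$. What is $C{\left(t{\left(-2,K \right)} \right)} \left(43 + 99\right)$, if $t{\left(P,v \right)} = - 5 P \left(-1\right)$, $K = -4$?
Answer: $8094$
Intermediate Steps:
$t{\left(P,v \right)} = 5 P$
$C{\left(h \right)} = -3 - h + h \left(5 + h\right)$ ($C{\left(h \right)} = -3 - \left(h - \left(0 + h\right) \left(5 + h\right)\right) = -3 + \left(h \left(5 + h\right) - h\right) = -3 + \left(- h + h \left(5 + h\right)\right) = -3 - h + h \left(5 + h\right)$)
$C{\left(t{\left(-2,K \right)} \right)} \left(43 + 99\right) = \left(-3 + \left(5 \left(-2\right)\right)^{2} + 4 \cdot 5 \left(-2\right)\right) \left(43 + 99\right) = \left(-3 + \left(-10\right)^{2} + 4 \left(-10\right)\right) 142 = \left(-3 + 100 - 40\right) 142 = 57 \cdot 142 = 8094$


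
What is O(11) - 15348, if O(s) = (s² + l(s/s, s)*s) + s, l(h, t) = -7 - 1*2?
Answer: -15315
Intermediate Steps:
l(h, t) = -9 (l(h, t) = -7 - 2 = -9)
O(s) = s² - 8*s (O(s) = (s² - 9*s) + s = s² - 8*s)
O(11) - 15348 = 11*(-8 + 11) - 15348 = 11*3 - 15348 = 33 - 15348 = -15315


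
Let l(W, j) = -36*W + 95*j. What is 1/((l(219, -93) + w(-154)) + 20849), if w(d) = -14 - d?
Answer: 1/4270 ≈ 0.00023419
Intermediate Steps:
1/((l(219, -93) + w(-154)) + 20849) = 1/(((-36*219 + 95*(-93)) + (-14 - 1*(-154))) + 20849) = 1/(((-7884 - 8835) + (-14 + 154)) + 20849) = 1/((-16719 + 140) + 20849) = 1/(-16579 + 20849) = 1/4270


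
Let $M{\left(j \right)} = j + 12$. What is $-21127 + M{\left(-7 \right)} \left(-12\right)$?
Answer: $-21187$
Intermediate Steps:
$M{\left(j \right)} = 12 + j$
$-21127 + M{\left(-7 \right)} \left(-12\right) = -21127 + \left(12 - 7\right) \left(-12\right) = -21127 + 5 \left(-12\right) = -21127 - 60 = -21187$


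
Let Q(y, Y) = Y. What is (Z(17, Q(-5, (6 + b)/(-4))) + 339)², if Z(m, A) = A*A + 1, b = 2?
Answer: 118336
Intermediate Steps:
Z(m, A) = 1 + A² (Z(m, A) = A² + 1 = 1 + A²)
(Z(17, Q(-5, (6 + b)/(-4))) + 339)² = ((1 + ((6 + 2)/(-4))²) + 339)² = ((1 + (8*(-¼))²) + 339)² = ((1 + (-2)²) + 339)² = ((1 + 4) + 339)² = (5 + 339)² = 344² = 118336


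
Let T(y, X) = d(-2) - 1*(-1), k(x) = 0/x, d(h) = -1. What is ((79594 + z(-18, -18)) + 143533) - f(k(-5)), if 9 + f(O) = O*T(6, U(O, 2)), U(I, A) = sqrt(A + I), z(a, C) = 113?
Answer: 223249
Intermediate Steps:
k(x) = 0
T(y, X) = 0 (T(y, X) = -1 - 1*(-1) = -1 + 1 = 0)
f(O) = -9 (f(O) = -9 + O*0 = -9 + 0 = -9)
((79594 + z(-18, -18)) + 143533) - f(k(-5)) = ((79594 + 113) + 143533) - 1*(-9) = (79707 + 143533) + 9 = 223240 + 9 = 223249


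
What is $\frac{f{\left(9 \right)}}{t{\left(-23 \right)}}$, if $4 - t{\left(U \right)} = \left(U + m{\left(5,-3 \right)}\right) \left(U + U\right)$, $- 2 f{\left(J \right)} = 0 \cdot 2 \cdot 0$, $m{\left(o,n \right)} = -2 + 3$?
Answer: $0$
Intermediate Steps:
$m{\left(o,n \right)} = 1$
$f{\left(J \right)} = 0$ ($f{\left(J \right)} = - \frac{0 \cdot 2 \cdot 0}{2} = - \frac{0 \cdot 0}{2} = \left(- \frac{1}{2}\right) 0 = 0$)
$t{\left(U \right)} = 4 - 2 U \left(1 + U\right)$ ($t{\left(U \right)} = 4 - \left(U + 1\right) \left(U + U\right) = 4 - \left(1 + U\right) 2 U = 4 - 2 U \left(1 + U\right)$)
$\frac{f{\left(9 \right)}}{t{\left(-23 \right)}} = \frac{0}{4 - -46 - 2 \left(-23\right)^{2}} = \frac{0}{4 + 46 - 1058} = \frac{0}{-1008} = 0 \left(- \frac{1}{1008}\right) = 0$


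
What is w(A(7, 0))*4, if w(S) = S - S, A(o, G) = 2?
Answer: 0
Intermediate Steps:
w(S) = 0
w(A(7, 0))*4 = 0*4 = 0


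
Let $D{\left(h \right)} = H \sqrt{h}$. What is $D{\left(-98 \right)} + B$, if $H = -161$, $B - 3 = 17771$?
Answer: $17774 - 1127 i \sqrt{2} \approx 17774.0 - 1593.8 i$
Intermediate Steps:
$B = 17774$ ($B = 3 + 17771 = 17774$)
$D{\left(h \right)} = - 161 \sqrt{h}$
$D{\left(-98 \right)} + B = - 161 \sqrt{-98} + 17774 = - 161 \cdot 7 i \sqrt{2} + 17774 = - 1127 i \sqrt{2} + 17774 = 17774 - 1127 i \sqrt{2}$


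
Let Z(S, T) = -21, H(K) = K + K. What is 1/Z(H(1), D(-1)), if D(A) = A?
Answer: -1/21 ≈ -0.047619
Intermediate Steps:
H(K) = 2*K
1/Z(H(1), D(-1)) = 1/(-21) = -1/21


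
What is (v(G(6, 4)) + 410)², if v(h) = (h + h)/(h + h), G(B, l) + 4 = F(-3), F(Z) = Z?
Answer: 168921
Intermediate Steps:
G(B, l) = -7 (G(B, l) = -4 - 3 = -7)
v(h) = 1 (v(h) = (2*h)/((2*h)) = (2*h)*(1/(2*h)) = 1)
(v(G(6, 4)) + 410)² = (1 + 410)² = 411² = 168921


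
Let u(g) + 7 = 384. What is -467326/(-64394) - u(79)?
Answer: -11904606/32197 ≈ -369.74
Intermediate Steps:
u(g) = 377 (u(g) = -7 + 384 = 377)
-467326/(-64394) - u(79) = -467326/(-64394) - 1*377 = -467326*(-1/64394) - 377 = 233663/32197 - 377 = -11904606/32197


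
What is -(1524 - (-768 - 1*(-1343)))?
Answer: -949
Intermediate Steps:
-(1524 - (-768 - 1*(-1343))) = -(1524 - (-768 + 1343)) = -(1524 - 1*575) = -(1524 - 575) = -1*949 = -949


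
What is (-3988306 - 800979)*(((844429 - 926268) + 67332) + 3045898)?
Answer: -14518195445435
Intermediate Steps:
(-3988306 - 800979)*(((844429 - 926268) + 67332) + 3045898) = -4789285*((-81839 + 67332) + 3045898) = -4789285*(-14507 + 3045898) = -4789285*3031391 = -14518195445435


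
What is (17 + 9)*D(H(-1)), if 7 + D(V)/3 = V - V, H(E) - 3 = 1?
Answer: -546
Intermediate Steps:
H(E) = 4 (H(E) = 3 + 1 = 4)
D(V) = -21 (D(V) = -21 + 3*(V - V) = -21 + 3*0 = -21 + 0 = -21)
(17 + 9)*D(H(-1)) = (17 + 9)*(-21) = 26*(-21) = -546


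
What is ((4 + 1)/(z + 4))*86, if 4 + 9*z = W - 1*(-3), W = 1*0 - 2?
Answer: 1290/11 ≈ 117.27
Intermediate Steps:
W = -2 (W = 0 - 2 = -2)
z = -⅓ (z = -4/9 + (-2 - 1*(-3))/9 = -4/9 + (-2 + 3)/9 = -4/9 + (⅑)*1 = -4/9 + ⅑ = -⅓ ≈ -0.33333)
((4 + 1)/(z + 4))*86 = ((4 + 1)/(-⅓ + 4))*86 = (5/(11/3))*86 = (5*(3/11))*86 = (15/11)*86 = 1290/11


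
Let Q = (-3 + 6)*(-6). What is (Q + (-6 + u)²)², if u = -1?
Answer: 961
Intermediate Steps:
Q = -18 (Q = 3*(-6) = -18)
(Q + (-6 + u)²)² = (-18 + (-6 - 1)²)² = (-18 + (-7)²)² = (-18 + 49)² = 31² = 961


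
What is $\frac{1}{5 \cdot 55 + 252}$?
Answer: $\frac{1}{527} \approx 0.0018975$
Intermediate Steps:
$\frac{1}{5 \cdot 55 + 252} = \frac{1}{275 + 252} = \frac{1}{527}$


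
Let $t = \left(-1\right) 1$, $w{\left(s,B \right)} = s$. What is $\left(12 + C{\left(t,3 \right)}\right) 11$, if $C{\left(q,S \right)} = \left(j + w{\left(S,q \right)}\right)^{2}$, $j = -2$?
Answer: $143$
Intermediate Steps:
$t = -1$
$C{\left(q,S \right)} = \left(-2 + S\right)^{2}$
$\left(12 + C{\left(t,3 \right)}\right) 11 = \left(12 + \left(-2 + 3\right)^{2}\right) 11 = \left(12 + 1^{2}\right) 11 = \left(12 + 1\right) 11 = 13 \cdot 11 = 143$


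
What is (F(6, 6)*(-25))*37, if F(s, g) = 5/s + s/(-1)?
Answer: 28675/6 ≈ 4779.2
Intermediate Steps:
F(s, g) = -s + 5/s (F(s, g) = 5/s + s*(-1) = 5/s - s = -s + 5/s)
(F(6, 6)*(-25))*37 = ((-1*6 + 5/6)*(-25))*37 = ((-6 + 5*(⅙))*(-25))*37 = ((-6 + ⅚)*(-25))*37 = -31/6*(-25)*37 = (775/6)*37 = 28675/6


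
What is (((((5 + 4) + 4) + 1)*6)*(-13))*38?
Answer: -41496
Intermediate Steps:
(((((5 + 4) + 4) + 1)*6)*(-13))*38 = ((((9 + 4) + 1)*6)*(-13))*38 = (((13 + 1)*6)*(-13))*38 = ((14*6)*(-13))*38 = (84*(-13))*38 = -1092*38 = -41496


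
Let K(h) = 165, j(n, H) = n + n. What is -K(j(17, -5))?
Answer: -165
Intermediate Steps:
j(n, H) = 2*n
-K(j(17, -5)) = -1*165 = -165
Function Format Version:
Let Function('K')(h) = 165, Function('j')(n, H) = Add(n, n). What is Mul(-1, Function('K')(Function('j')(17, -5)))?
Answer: -165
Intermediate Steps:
Function('j')(n, H) = Mul(2, n)
Mul(-1, Function('K')(Function('j')(17, -5))) = Mul(-1, 165) = -165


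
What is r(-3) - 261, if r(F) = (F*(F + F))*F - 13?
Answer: -328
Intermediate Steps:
r(F) = -13 + 2*F**3 (r(F) = (F*(2*F))*F - 13 = (2*F**2)*F - 13 = 2*F**3 - 13 = -13 + 2*F**3)
r(-3) - 261 = (-13 + 2*(-3)**3) - 261 = (-13 + 2*(-27)) - 261 = (-13 - 54) - 261 = -67 - 261 = -328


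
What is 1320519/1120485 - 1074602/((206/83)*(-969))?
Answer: 878963632484/1961969235 ≈ 448.00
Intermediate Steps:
1320519/1120485 - 1074602/((206/83)*(-969)) = 1320519*(1/1120485) - 1074602/((206*(1/83))*(-969)) = 440173/373495 - 1074602/((206/83)*(-969)) = 440173/373495 - 1074602/(-199614/83) = 440173/373495 - 1074602*(-83/199614) = 440173/373495 + 2347157/5253 = 878963632484/1961969235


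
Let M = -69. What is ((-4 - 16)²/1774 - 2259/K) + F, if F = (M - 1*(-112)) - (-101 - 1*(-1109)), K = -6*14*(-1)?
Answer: -24629051/24836 ≈ -991.67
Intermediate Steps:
K = 84 (K = -84*(-1) = 84)
F = -965 (F = (-69 - 1*(-112)) - (-101 - 1*(-1109)) = (-69 + 112) - (-101 + 1109) = 43 - 1*1008 = 43 - 1008 = -965)
((-4 - 16)²/1774 - 2259/K) + F = ((-4 - 16)²/1774 - 2259/84) - 965 = ((-20)²*(1/1774) - 2259*1/84) - 965 = (400*(1/1774) - 753/28) - 965 = (200/887 - 753/28) - 965 = -662311/24836 - 965 = -24629051/24836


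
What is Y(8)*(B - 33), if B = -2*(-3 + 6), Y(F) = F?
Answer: -312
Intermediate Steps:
B = -6 (B = -2*3 = -6)
Y(8)*(B - 33) = 8*(-6 - 33) = 8*(-39) = -312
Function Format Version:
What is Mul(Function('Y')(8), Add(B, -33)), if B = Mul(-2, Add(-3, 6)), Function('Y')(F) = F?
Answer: -312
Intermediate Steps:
B = -6 (B = Mul(-2, 3) = -6)
Mul(Function('Y')(8), Add(B, -33)) = Mul(8, Add(-6, -33)) = Mul(8, -39) = -312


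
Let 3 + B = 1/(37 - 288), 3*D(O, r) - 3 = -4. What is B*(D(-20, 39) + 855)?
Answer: -1933256/753 ≈ -2567.4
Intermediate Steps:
D(O, r) = -⅓ (D(O, r) = 1 + (⅓)*(-4) = 1 - 4/3 = -⅓)
B = -754/251 (B = -3 + 1/(37 - 288) = -3 + 1/(-251) = -3 - 1/251 = -754/251 ≈ -3.0040)
B*(D(-20, 39) + 855) = -754*(-⅓ + 855)/251 = -754/251*2564/3 = -1933256/753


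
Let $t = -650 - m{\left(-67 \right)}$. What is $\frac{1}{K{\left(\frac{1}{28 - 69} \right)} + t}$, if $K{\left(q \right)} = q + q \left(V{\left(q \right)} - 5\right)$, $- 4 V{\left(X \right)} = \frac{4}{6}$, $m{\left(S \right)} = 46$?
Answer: $- \frac{246}{171191} \approx -0.001437$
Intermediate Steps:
$V{\left(X \right)} = - \frac{1}{6}$ ($V{\left(X \right)} = - \frac{4 \cdot \frac{1}{6}}{4} = \left(- \frac{1}{4}\right) \frac{2}{3} = - \frac{1}{6}$)
$t = -696$ ($t = -650 - 46 = -696$)
$K{\left(q \right)} = - \frac{25 q}{6}$ ($K{\left(q \right)} = q + q \left(- \frac{1}{6} - 5\right) = q + q \left(- \frac{31}{6}\right) = q - \frac{31 q}{6} = - \frac{25 q}{6}$)
$\frac{1}{K{\left(\frac{1}{28 - 69} \right)} + t} = \frac{1}{- \frac{25}{6 \left(28 - 69\right)} - 696} = \frac{1}{- \frac{25}{6 \left(-41\right)} - 696} = \frac{1}{\left(- \frac{25}{6}\right) \left(- \frac{1}{41}\right) - 696} = \frac{1}{\frac{25}{246} - 696} = \frac{1}{- \frac{171191}{246}} = - \frac{246}{171191}$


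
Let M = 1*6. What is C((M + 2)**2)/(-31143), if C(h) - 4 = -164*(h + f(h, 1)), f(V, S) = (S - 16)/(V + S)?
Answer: 135904/404859 ≈ 0.33568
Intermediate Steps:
M = 6
f(V, S) = (-16 + S)/(S + V)
C(h) = 4 - 164*h + 2460/(1 + h) (C(h) = 4 - 164*(h + (-16 + 1)/(1 + h)) = 4 - 164*(h - 15/(1 + h)) = 4 + (-164*h + 2460/(1 + h)) = 4 - 164*h + 2460/(1 + h))
C((M + 2)**2)/(-31143) = (4*(616 - 41*(6 + 2)**4 - 40*(6 + 2)**2)/(1 + (6 + 2)**2))/(-31143) = (4*(616 - 41*(8**2)**2 - 40*8**2)/(1 + 8**2))*(-1/31143) = (4*(616 - 41*64**2 - 40*64)/(1 + 64))*(-1/31143) = (4*(616 - 41*4096 - 2560)/65)*(-1/31143) = (4*(1/65)*(616 - 167936 - 2560))*(-1/31143) = (4*(1/65)*(-169880))*(-1/31143) = -135904/13*(-1/31143) = 135904/404859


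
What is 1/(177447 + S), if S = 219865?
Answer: 1/397312 ≈ 2.5169e-6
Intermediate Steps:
1/(177447 + S) = 1/(177447 + 219865) = 1/397312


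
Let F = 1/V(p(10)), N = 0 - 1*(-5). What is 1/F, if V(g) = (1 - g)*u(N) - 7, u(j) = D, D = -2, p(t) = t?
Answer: 11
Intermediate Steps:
N = 5 (N = 0 + 5 = 5)
u(j) = -2
V(g) = -9 + 2*g (V(g) = (1 - g)*(-2) - 7 = (-2 + 2*g) - 7 = -9 + 2*g)
F = 1/11 (F = 1/(-9 + 2*10) = 1/(-9 + 20) = 1/11 ≈ 0.090909)
1/F = 1/(1/11) = 11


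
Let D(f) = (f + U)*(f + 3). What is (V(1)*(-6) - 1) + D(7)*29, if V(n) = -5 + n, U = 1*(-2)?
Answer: 1473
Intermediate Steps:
U = -2
D(f) = (-2 + f)*(3 + f) (D(f) = (f - 2)*(f + 3) = (-2 + f)*(3 + f))
(V(1)*(-6) - 1) + D(7)*29 = ((-5 + 1)*(-6) - 1) + (-6 + 7 + 7²)*29 = (-4*(-6) - 1) + (-6 + 7 + 49)*29 = (24 - 1) + 50*29 = 23 + 1450 = 1473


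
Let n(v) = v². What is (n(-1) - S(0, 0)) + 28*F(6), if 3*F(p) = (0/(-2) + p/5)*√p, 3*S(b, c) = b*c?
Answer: 1 + 56*√6/5 ≈ 28.434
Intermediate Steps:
S(b, c) = b*c/3 (S(b, c) = (b*c)/3 = b*c/3)
F(p) = p^(3/2)/15 (F(p) = ((0/(-2) + p/5)*√p)/3 = ((0*(-½) + p*(⅕))*√p)/3 = ((0 + p/5)*√p)/3 = ((p/5)*√p)/3 = (p^(3/2)/5)/3 = p^(3/2)/15)
(n(-1) - S(0, 0)) + 28*F(6) = ((-1)² - 0*0/3) + 28*(6^(3/2)/15) = (1 - 1*0) + 28*((6*√6)/15) = (1 + 0) + 28*(2*√6/5) = 1 + 56*√6/5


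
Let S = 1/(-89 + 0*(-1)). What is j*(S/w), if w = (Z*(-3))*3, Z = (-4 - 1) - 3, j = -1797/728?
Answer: 599/1555008 ≈ 0.00038521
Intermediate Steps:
j = -1797/728 (j = -1797*1/728 = -1797/728 ≈ -2.4684)
Z = -8 (Z = -5 - 3 = -8)
w = 72 (w = -8*(-3)*3 = 24*3 = 72)
S = -1/89 (S = 1/(-89 + 0) = 1/(-89) = -1/89 ≈ -0.011236)
j*(S/w) = -(-1797)/(64792*72) = -1797/728*(-1/6408) = 599/1555008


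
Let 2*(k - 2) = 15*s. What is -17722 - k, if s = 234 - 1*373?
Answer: -33363/2 ≈ -16682.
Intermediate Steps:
s = -139 (s = 234 - 373 = -139)
k = -2081/2 (k = 2 + (15*(-139))/2 = 2 + (1/2)*(-2085) = 2 - 2085/2 = -2081/2 ≈ -1040.5)
-17722 - k = -17722 - 1*(-2081/2) = -17722 + 2081/2 = -33363/2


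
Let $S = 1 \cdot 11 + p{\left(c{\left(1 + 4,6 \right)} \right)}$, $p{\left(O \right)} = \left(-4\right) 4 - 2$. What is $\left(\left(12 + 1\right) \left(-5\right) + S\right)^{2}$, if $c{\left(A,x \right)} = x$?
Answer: $5184$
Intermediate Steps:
$p{\left(O \right)} = -18$ ($p{\left(O \right)} = -16 - 2 = -18$)
$S = -7$ ($S = 1 \cdot 11 - 18 = 11 - 18 = -7$)
$\left(\left(12 + 1\right) \left(-5\right) + S\right)^{2} = \left(\left(12 + 1\right) \left(-5\right) - 7\right)^{2} = \left(13 \left(-5\right) - 7\right)^{2} = \left(-65 - 7\right)^{2} = \left(-72\right)^{2} = 5184$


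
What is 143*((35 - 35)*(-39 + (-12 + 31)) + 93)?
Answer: 13299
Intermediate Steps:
143*((35 - 35)*(-39 + (-12 + 31)) + 93) = 143*(0*(-39 + 19) + 93) = 143*(0*(-20) + 93) = 143*(0 + 93) = 143*93 = 13299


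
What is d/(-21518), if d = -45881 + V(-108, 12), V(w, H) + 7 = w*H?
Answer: 23592/10759 ≈ 2.1928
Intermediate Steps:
V(w, H) = -7 + H*w (V(w, H) = -7 + w*H = -7 + H*w)
d = -47184 (d = -45881 + (-7 + 12*(-108)) = -45881 + (-7 - 1296) = -45881 - 1303 = -47184)
d/(-21518) = -47184/(-21518) = -47184*(-1/21518) = 23592/10759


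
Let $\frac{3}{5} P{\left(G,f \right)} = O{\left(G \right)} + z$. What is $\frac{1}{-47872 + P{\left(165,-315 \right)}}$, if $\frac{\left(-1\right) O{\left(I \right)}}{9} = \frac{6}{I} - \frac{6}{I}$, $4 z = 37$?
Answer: $- \frac{12}{574279} \approx -2.0896 \cdot 10^{-5}$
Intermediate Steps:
$z = \frac{37}{4}$ ($z = \frac{1}{4} \cdot 37 = \frac{37}{4} \approx 9.25$)
$O{\left(I \right)} = 0$ ($O{\left(I \right)} = - 9 \left(\frac{6}{I} - \frac{6}{I}\right) = \left(-9\right) 0 = 0$)
$P{\left(G,f \right)} = \frac{185}{12}$ ($P{\left(G,f \right)} = \frac{5 \left(0 + \frac{37}{4}\right)}{3} = \frac{5}{3} \cdot \frac{37}{4} = \frac{185}{12}$)
$\frac{1}{-47872 + P{\left(165,-315 \right)}} = \frac{1}{-47872 + \frac{185}{12}} = \frac{1}{- \frac{574279}{12}} = - \frac{12}{574279}$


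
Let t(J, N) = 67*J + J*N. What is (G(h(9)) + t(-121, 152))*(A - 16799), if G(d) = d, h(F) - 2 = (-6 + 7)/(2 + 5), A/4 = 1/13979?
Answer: 43556395422726/97853 ≈ 4.4512e+8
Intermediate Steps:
A = 4/13979 ≈ 0.00028614
h(F) = 15/7 (h(F) = 2 + (-6 + 7)/(2 + 5) = 2 + 1/7 = 2 + 1*(⅐) = 2 + ⅐ = 15/7)
(G(h(9)) + t(-121, 152))*(A - 16799) = (15/7 - 121*(67 + 152))*(4/13979 - 16799) = (15/7 - 121*219)*(-234833217/13979) = (15/7 - 26499)*(-234833217/13979) = -185478/7*(-234833217/13979) = 43556395422726/97853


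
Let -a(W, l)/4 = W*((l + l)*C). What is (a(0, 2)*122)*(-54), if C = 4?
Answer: 0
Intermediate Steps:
a(W, l) = -32*W*l (a(W, l) = -4*W*(l + l)*4 = -4*W*(2*l)*4 = -4*W*8*l = -32*W*l)
(a(0, 2)*122)*(-54) = (-32*0*2*122)*(-54) = (0*122)*(-54) = 0*(-54) = 0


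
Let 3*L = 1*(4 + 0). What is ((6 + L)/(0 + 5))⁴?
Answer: 234256/50625 ≈ 4.6273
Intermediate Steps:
L = 4/3 (L = (1*(4 + 0))/3 = (1*4)/3 = (⅓)*4 = 4/3 ≈ 1.3333)
((6 + L)/(0 + 5))⁴ = ((6 + 4/3)/(0 + 5))⁴ = ((22/3)/5)⁴ = ((22/3)*(⅕))⁴ = (22/15)⁴ = 234256/50625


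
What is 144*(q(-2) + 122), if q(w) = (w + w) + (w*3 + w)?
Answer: 15840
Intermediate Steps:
q(w) = 6*w (q(w) = 2*w + (3*w + w) = 2*w + 4*w = 6*w)
144*(q(-2) + 122) = 144*(6*(-2) + 122) = 144*(-12 + 122) = 144*110 = 15840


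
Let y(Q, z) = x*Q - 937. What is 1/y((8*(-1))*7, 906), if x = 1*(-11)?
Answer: -1/321 ≈ -0.0031153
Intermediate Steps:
x = -11
y(Q, z) = -937 - 11*Q (y(Q, z) = -11*Q - 937 = -937 - 11*Q)
1/y((8*(-1))*7, 906) = 1/(-937 - 11*8*(-1)*7) = 1/(-937 - (-88)*7) = 1/(-937 - 11*(-56)) = 1/(-937 + 616) = 1/(-321) = -1/321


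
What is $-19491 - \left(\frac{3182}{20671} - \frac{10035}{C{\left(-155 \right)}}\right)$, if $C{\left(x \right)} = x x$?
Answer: $- \frac{1935900907918}{99324155} \approx -19491.0$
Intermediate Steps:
$C{\left(x \right)} = x^{2}$
$-19491 - \left(\frac{3182}{20671} - \frac{10035}{C{\left(-155 \right)}}\right) = -19491 - \left(\frac{3182}{20671} - \frac{10035}{\left(-155\right)^{2}}\right) = -19491 - \left(3182 \cdot \frac{1}{20671} - \frac{10035}{24025}\right) = -19491 - \left(\frac{3182}{20671} - \frac{2007}{4805}\right) = -19491 - - \frac{26197187}{99324155} = -19491 + \frac{26197187}{99324155} = - \frac{1935900907918}{99324155}$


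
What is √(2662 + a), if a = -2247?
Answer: √415 ≈ 20.372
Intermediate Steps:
√(2662 + a) = √(2662 - 2247) = √415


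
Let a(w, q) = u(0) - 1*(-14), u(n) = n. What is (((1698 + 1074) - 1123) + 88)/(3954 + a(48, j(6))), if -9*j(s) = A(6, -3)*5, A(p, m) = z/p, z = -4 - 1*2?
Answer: 1737/3968 ≈ 0.43775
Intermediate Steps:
z = -6 (z = -4 - 2 = -6)
A(p, m) = -6/p
j(s) = 5/9 (j(s) = -(-6/6)*5/9 = -(-6*⅙)*5/9 = -(-1)*5/9 = -⅑*(-5) = 5/9)
a(w, q) = 14 (a(w, q) = 0 - 1*(-14) = 0 + 14 = 14)
(((1698 + 1074) - 1123) + 88)/(3954 + a(48, j(6))) = (((1698 + 1074) - 1123) + 88)/(3954 + 14) = ((2772 - 1123) + 88)/3968 = (1649 + 88)*(1/3968) = 1737*(1/3968) = 1737/3968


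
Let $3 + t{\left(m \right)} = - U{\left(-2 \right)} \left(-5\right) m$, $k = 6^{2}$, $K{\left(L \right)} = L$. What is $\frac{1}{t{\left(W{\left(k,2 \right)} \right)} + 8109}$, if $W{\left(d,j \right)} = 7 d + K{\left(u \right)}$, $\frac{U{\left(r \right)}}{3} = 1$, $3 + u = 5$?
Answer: $\frac{1}{11916} \approx 8.3921 \cdot 10^{-5}$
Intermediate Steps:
$u = 2$ ($u = -3 + 5 = 2$)
$U{\left(r \right)} = 3$ ($U{\left(r \right)} = 3 \cdot 1 = 3$)
$k = 36$
$W{\left(d,j \right)} = 2 + 7 d$ ($W{\left(d,j \right)} = 7 d + 2 = 2 + 7 d$)
$t{\left(m \right)} = -3 + 15 m$ ($t{\left(m \right)} = -3 - 3 \left(-5\right) m = -3 - - 15 m = -3 + 15 m$)
$\frac{1}{t{\left(W{\left(k,2 \right)} \right)} + 8109} = \frac{1}{\left(-3 + 15 \left(2 + 7 \cdot 36\right)\right) + 8109} = \frac{1}{\left(-3 + 15 \left(2 + 252\right)\right) + 8109} = \frac{1}{\left(-3 + 15 \cdot 254\right) + 8109} = \frac{1}{\left(-3 + 3810\right) + 8109} = \frac{1}{3807 + 8109} = \frac{1}{11916}$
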